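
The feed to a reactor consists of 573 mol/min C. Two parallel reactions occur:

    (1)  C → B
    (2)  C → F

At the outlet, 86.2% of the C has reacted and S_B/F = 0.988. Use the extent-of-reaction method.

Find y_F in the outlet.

Conversion of C: C consumed = 0.862 × 573 = 493.9 mol/min = 1ξ₁ + 1ξ₂.
Selectivity: 1ξ₁ / (1ξ₂) = 0.988 → ξ₁ = 0.988 ξ₂.
Substitute: (1·0.988 + 1) ξ₂ = 493.9 → ξ₂ = 248.5 mol/min, ξ₁ = 245.5 mol/min.
Outlet amounts (n = n₀ + Σ ν·ξ):
  C: 573 − 1(245.5) − 1(248.5) = 79.07
  B: 0 + 1(245.5) = 245.5
  F: 0 + 1(248.5) = 248.5
Total out = 573 mol/min; y_F = 248.5 / 573 = 0.4336.

0.434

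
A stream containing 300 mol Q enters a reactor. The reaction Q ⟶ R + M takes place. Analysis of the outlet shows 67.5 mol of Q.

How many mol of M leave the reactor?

For Q: n = n₀ − 1ξ → 67.5 = 300 − 1ξ, giving ξ = 232.5 mol.
Outlet amounts (n = n₀ + ν ξ):
  Q: 300 − 1(232.5) = 67.5
  R: 0 + 1(232.5) = 232.5
  M: 0 + 1(232.5) = 232.5

232 mol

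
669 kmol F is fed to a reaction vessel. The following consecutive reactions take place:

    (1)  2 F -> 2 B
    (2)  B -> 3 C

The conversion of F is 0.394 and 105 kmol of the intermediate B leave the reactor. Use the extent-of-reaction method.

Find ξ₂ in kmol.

Conversion of F: F consumed = 2ξ₁ = 0.394 × 669 → ξ₁ = 131.8 kmol.
B balance: n_B = 0 + 2ξ₁ − 1ξ₂ = 105 → ξ₂ = (2·131.8 − 105)/1 = 158.6 kmol.
Outlet amounts (n = n₀ + Σ ν·ξ):
  F: 669 − 2(131.8) = 405.4
  B: 0 + 2(131.8) − 1(158.6) = 105
  C: 0 + 3(158.6) = 475.8

ξ₂ = 159 kmol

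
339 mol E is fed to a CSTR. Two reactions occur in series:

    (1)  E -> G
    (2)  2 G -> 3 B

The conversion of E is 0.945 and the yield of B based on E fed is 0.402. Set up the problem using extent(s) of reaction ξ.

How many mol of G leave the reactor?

Conversion of E: E consumed = 1ξ₁ = 0.945 × 339 → ξ₁ = 320.4 mol.
Yield of B: 3ξ₂ / 339 = 0.402 → ξ₂ = 45.43 mol.
Outlet amounts (n = n₀ + Σ ν·ξ):
  E: 339 − 1(320.4) = 18.65
  G: 0 + 1(320.4) − 2(45.43) = 229.5
  B: 0 + 3(45.43) = 136.3

230 mol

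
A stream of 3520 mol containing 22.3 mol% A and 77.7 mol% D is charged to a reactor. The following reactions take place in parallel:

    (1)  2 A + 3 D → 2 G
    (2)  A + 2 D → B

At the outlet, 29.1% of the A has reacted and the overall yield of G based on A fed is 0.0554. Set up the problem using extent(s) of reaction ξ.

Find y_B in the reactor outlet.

Yield of G: 2ξ₁ / 785 = 0.0554 → ξ₁ = 21.74 mol.
Conversion of A: 2ξ₁ + 1ξ₂ = 0.291 × 785 = 228.4 → ξ₂ = 184.9 mol.
Outlet amounts (n = n₀ + Σ ν·ξ):
  A: 785 − 2(21.74) − 1(184.9) = 556.5
  D: 2735 − 3(21.74) − 2(184.9) = 2300
  G: 0 + 2(21.74) = 43.49
  B: 0 + 1(184.9) = 184.9
Total out = 3085 mol; y_B = 184.9 / 3085 = 0.05995.

0.0599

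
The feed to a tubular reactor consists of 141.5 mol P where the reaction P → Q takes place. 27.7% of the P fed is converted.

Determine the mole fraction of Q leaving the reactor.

0.277

P reacted = 0.277 × 141.5 = 39.2 mol; ν_P = −1, so ξ = 39.2/1 = 39.2 mol.
Outlet amounts (n = n₀ + ν ξ):
  P: 141.5 − 1(39.2) = 102.3
  Q: 0 + 1(39.2) = 39.2
Total out = 141.5 mol; y_Q = 39.2 / 141.5 = 0.277.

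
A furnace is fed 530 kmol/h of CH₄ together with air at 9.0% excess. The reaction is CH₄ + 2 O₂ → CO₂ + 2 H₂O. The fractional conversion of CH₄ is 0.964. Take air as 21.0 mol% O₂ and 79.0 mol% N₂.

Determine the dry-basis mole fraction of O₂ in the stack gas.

0.0267

Stoichiometric O₂ = 2 × 530 = 1060 kmol/h; O₂ fed = 1060 × 1.090 = 1155 kmol/h.
N₂ fed = 1155 × 79/21 = 4347 kmol/h.
Fuel reacted = 0.964 × 530 → ξ = 510.9 kmol/h.
Outlet (n = n₀ + ν ξ):
  CH₄: 530 − 1(510.9) = 19.08
  O₂: 1155 − 2(510.9) = 133.6
  N₂: 4347 (inert)
  CO₂: 0 + 1(510.9) = 510.9
  H₂O: 0 + 2(510.9) = 1022
Dry total = 5010 kmol/h; y_O₂ (dry) = 133.6 / 5010 = 0.02666.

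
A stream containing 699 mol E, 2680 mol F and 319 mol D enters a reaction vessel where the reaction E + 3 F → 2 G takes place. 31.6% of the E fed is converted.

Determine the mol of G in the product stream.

E reacted = 0.316 × 699 = 220.9 mol; ν_E = −1, so ξ = 220.9/1 = 220.9 mol.
Outlet amounts (n = n₀ + ν ξ):
  E: 699 − 1(220.9) = 478.1
  F: 2680 − 3(220.9) = 2017
  G: 0 + 2(220.9) = 441.8
  D: 319 (inert)

442 mol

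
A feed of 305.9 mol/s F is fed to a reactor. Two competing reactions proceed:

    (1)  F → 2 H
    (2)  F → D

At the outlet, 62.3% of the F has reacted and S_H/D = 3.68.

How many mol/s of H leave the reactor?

Conversion of F: F consumed = 0.623 × 305.9 = 190.6 mol/s = 1ξ₁ + 1ξ₂.
Selectivity: 2ξ₁ / (1ξ₂) = 3.68 → ξ₁ = 1.84 ξ₂.
Substitute: (1·1.84 + 1) ξ₂ = 190.6 → ξ₂ = 67.1 mol/s, ξ₁ = 123.5 mol/s.
Outlet amounts (n = n₀ + Σ ν·ξ):
  F: 305.9 − 1(123.5) − 1(67.1) = 115.3
  H: 0 + 2(123.5) = 246.9
  D: 0 + 1(67.1) = 67.1

247 mol/s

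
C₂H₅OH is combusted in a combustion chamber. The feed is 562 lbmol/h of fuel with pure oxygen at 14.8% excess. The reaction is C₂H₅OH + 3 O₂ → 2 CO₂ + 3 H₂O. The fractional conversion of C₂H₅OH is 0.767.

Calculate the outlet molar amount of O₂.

Stoichiometric O₂ = 3 × 562 = 1686 lbmol/h; O₂ fed = 1686 × 1.148 = 1936 lbmol/h.
Fuel reacted = 0.767 × 562 → ξ = 431.1 lbmol/h.
Outlet (n = n₀ + ν ξ):
  C₂H₅OH: 562 − 1(431.1) = 130.9
  O₂: 1936 − 3(431.1) = 642.4
  CO₂: 0 + 2(431.1) = 862.1
  H₂O: 0 + 3(431.1) = 1293

642 lbmol/h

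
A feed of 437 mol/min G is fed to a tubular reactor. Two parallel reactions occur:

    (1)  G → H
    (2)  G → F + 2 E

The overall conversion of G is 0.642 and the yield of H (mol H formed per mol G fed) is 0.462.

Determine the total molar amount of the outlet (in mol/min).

Yield of H: 1ξ₁ / 437 = 0.462 → ξ₁ = 201.9 mol/min.
Conversion of G: 1ξ₁ + 1ξ₂ = 0.642 × 437 = 280.6 → ξ₂ = 78.66 mol/min.
Outlet amounts (n = n₀ + Σ ν·ξ):
  G: 437 − 1(201.9) − 1(78.66) = 156.4
  H: 0 + 1(201.9) = 201.9
  F: 0 + 1(78.66) = 78.66
  E: 0 + 2(78.66) = 157.3
Total out = 156.4 + 201.9 + 78.66 + 157.3 = 594.3 mol/min.

594 mol/min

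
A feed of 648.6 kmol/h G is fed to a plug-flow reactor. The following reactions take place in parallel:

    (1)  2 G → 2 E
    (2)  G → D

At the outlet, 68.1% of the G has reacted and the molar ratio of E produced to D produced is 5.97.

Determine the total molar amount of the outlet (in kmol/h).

Conversion of G: G consumed = 0.681 × 648.6 = 441.7 kmol/h = 2ξ₁ + 1ξ₂.
Selectivity: 2ξ₁ / (1ξ₂) = 5.97 → ξ₁ = 2.985 ξ₂.
Substitute: (2·2.985 + 1) ξ₂ = 441.7 → ξ₂ = 63.37 kmol/h, ξ₁ = 189.2 kmol/h.
Outlet amounts (n = n₀ + Σ ν·ξ):
  G: 648.6 − 2(189.2) − 1(63.37) = 206.9
  E: 0 + 2(189.2) = 378.3
  D: 0 + 1(63.37) = 63.37
Total out = 206.9 + 378.3 + 63.37 = 648.6 kmol/h.

649 kmol/h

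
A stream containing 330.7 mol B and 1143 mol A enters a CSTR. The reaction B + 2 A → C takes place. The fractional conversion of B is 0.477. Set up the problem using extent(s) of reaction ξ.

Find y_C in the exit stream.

0.136

B reacted = 0.477 × 330.7 = 157.7 mol; ν_B = −1, so ξ = 157.7/1 = 157.7 mol.
Outlet amounts (n = n₀ + ν ξ):
  B: 330.7 − 1(157.7) = 173
  A: 1143 − 2(157.7) = 827.5
  C: 0 + 1(157.7) = 157.7
Total out = 1158 mol; y_C = 157.7 / 1158 = 0.1362.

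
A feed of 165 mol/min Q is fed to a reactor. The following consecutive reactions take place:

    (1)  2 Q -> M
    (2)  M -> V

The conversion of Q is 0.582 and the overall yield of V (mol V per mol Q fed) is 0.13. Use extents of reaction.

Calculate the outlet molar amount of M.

26.6 mol/min

Conversion of Q: Q consumed = 2ξ₁ = 0.582 × 165 → ξ₁ = 48.01 mol/min.
Yield of V: 1ξ₂ / 165 = 0.13 → ξ₂ = 21.45 mol/min.
Outlet amounts (n = n₀ + Σ ν·ξ):
  Q: 165 − 2(48.01) = 68.97
  M: 0 + 1(48.01) − 1(21.45) = 26.56
  V: 0 + 1(21.45) = 21.45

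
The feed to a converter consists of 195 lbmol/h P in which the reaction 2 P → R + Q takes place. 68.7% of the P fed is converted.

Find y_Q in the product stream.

P reacted = 0.687 × 195 = 134 lbmol/h; ν_P = −2, so ξ = 134/2 = 66.98 lbmol/h.
Outlet amounts (n = n₀ + ν ξ):
  P: 195 − 2(66.98) = 61.03
  R: 0 + 1(66.98) = 66.98
  Q: 0 + 1(66.98) = 66.98
Total out = 195 lbmol/h; y_Q = 66.98 / 195 = 0.3435.

0.344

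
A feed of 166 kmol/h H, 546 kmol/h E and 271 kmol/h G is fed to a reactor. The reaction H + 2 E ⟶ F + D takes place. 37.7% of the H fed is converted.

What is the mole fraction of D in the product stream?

H reacted = 0.377 × 166 = 62.58 kmol/h; ν_H = −1, so ξ = 62.58/1 = 62.58 kmol/h.
Outlet amounts (n = n₀ + ν ξ):
  H: 166 − 1(62.58) = 103.4
  E: 546 − 2(62.58) = 420.8
  F: 0 + 1(62.58) = 62.58
  D: 0 + 1(62.58) = 62.58
  G: 271 (inert)
Total out = 920.4 kmol/h; y_D = 62.58 / 920.4 = 0.06799.

0.068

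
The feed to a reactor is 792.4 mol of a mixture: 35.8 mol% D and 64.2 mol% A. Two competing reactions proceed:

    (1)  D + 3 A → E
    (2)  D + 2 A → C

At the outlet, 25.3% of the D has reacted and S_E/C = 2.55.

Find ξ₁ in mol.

Conversion of D: D consumed = 0.253 × 283.7 = 71.77 mol = 1ξ₁ + 1ξ₂.
Selectivity: 1ξ₁ / (1ξ₂) = 2.55 → ξ₁ = 2.55 ξ₂.
Substitute: (1·2.55 + 1) ξ₂ = 71.77 → ξ₂ = 20.22 mol, ξ₁ = 51.55 mol.
Outlet amounts (n = n₀ + Σ ν·ξ):
  D: 283.7 − 1(51.55) − 1(20.22) = 211.9
  A: 508.7 − 3(51.55) − 2(20.22) = 313.6
  E: 0 + 1(51.55) = 51.55
  C: 0 + 1(20.22) = 20.22

ξ₁ = 51.6 mol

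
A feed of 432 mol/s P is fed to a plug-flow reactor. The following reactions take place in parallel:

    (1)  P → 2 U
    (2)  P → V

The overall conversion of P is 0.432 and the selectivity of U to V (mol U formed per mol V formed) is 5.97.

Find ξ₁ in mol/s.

Conversion of P: P consumed = 0.432 × 432 = 186.6 mol/s = 1ξ₁ + 1ξ₂.
Selectivity: 2ξ₁ / (1ξ₂) = 5.97 → ξ₁ = 2.985 ξ₂.
Substitute: (1·2.985 + 1) ξ₂ = 186.6 → ξ₂ = 46.83 mol/s, ξ₁ = 139.8 mol/s.
Outlet amounts (n = n₀ + Σ ν·ξ):
  P: 432 − 1(139.8) − 1(46.83) = 245.4
  U: 0 + 2(139.8) = 279.6
  V: 0 + 1(46.83) = 46.83

ξ₁ = 140 mol/s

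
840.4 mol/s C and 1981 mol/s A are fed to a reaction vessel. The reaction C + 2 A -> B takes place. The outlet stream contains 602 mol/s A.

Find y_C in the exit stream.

0.105

For A: n = n₀ − 2ξ → 602 = 1981 − 2ξ, giving ξ = 689.5 mol/s.
Outlet amounts (n = n₀ + ν ξ):
  C: 840.4 − 1(689.5) = 150.9
  A: 1981 − 2(689.5) = 602
  B: 0 + 1(689.5) = 689.5
Total out = 1442 mol/s; y_C = 150.9 / 1442 = 0.1046.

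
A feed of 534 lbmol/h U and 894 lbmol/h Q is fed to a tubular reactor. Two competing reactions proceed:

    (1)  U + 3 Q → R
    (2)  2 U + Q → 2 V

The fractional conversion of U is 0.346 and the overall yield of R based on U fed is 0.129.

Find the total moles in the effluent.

Yield of R: 1ξ₁ / 534 = 0.129 → ξ₁ = 68.89 lbmol/h.
Conversion of U: 1ξ₁ + 2ξ₂ = 0.346 × 534 = 184.8 → ξ₂ = 57.94 lbmol/h.
Outlet amounts (n = n₀ + Σ ν·ξ):
  U: 534 − 1(68.89) − 2(57.94) = 349.2
  Q: 894 − 3(68.89) − 1(57.94) = 629.4
  R: 0 + 1(68.89) = 68.89
  V: 0 + 2(57.94) = 115.9
Total out = 349.2 + 629.4 + 68.89 + 115.9 = 1163 lbmol/h.

1160 lbmol/h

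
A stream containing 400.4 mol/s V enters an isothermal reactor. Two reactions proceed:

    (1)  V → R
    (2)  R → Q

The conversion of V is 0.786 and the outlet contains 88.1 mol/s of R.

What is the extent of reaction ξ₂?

ξ₂ = 227 mol/s

Conversion of V: V consumed = 1ξ₁ = 0.786 × 400.4 → ξ₁ = 314.7 mol/s.
R balance: n_R = 0 + 1ξ₁ − 1ξ₂ = 88.1 → ξ₂ = (1·314.7 − 88.1)/1 = 226.6 mol/s.
Outlet amounts (n = n₀ + Σ ν·ξ):
  V: 400.4 − 1(314.7) = 85.69
  R: 0 + 1(314.7) − 1(226.6) = 88.1
  Q: 0 + 1(226.6) = 226.6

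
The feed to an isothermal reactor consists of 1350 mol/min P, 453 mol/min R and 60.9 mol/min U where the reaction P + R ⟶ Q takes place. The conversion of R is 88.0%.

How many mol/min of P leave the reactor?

951 mol/min

R reacted = 0.88 × 453 = 398.6 mol/min; ν_R = −1, so ξ = 398.6/1 = 398.6 mol/min.
Outlet amounts (n = n₀ + ν ξ):
  P: 1350 − 1(398.6) = 951.4
  R: 453 − 1(398.6) = 54.36
  Q: 0 + 1(398.6) = 398.6
  U: 60.9 (inert)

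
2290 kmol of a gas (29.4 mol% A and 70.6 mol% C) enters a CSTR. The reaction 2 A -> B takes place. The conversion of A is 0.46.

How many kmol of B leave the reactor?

155 kmol

A reacted = 0.46 × 673.3 = 309.7 kmol; ν_A = −2, so ξ = 309.7/2 = 154.8 kmol.
Outlet amounts (n = n₀ + ν ξ):
  A: 673.3 − 2(154.8) = 363.6
  B: 0 + 1(154.8) = 154.8
  C: 1617 (inert)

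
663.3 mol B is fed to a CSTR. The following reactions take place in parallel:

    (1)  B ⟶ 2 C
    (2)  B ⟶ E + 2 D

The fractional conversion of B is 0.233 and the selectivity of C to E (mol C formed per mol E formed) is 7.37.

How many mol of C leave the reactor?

Conversion of B: B consumed = 0.233 × 663.3 = 154.5 mol = 1ξ₁ + 1ξ₂.
Selectivity: 2ξ₁ / (1ξ₂) = 7.37 → ξ₁ = 3.685 ξ₂.
Substitute: (1·3.685 + 1) ξ₂ = 154.5 → ξ₂ = 32.99 mol, ξ₁ = 121.6 mol.
Outlet amounts (n = n₀ + Σ ν·ξ):
  B: 663.3 − 1(121.6) − 1(32.99) = 508.8
  C: 0 + 2(121.6) = 243.1
  E: 0 + 1(32.99) = 32.99
  D: 0 + 2(32.99) = 65.98

243 mol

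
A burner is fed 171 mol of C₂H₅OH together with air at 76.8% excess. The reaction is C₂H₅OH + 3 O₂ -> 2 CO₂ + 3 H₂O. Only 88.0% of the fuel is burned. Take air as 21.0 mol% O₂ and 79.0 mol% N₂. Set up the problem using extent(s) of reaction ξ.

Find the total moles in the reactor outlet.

4640 mol

Stoichiometric O₂ = 3 × 171 = 513 mol; O₂ fed = 513 × 1.768 = 907 mol.
N₂ fed = 907 × 79/21 = 3412 mol.
Fuel reacted = 0.88 × 171 → ξ = 150.5 mol.
Outlet (n = n₀ + ν ξ):
  C₂H₅OH: 171 − 1(150.5) = 20.52
  O₂: 907 − 3(150.5) = 455.5
  N₂: 3412 (inert)
  CO₂: 0 + 2(150.5) = 301
  H₂O: 0 + 3(150.5) = 451.4
Total out = 20.52 + 455.5 + 3412 + 301 + 451.4 = 4640 mol.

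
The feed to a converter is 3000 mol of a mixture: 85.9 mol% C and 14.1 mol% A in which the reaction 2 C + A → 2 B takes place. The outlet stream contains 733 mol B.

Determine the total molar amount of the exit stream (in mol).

2630 mol

For B: n = n₀ + 2ξ → 733 = 0 + 2ξ, giving ξ = 366.5 mol.
Outlet amounts (n = n₀ + ν ξ):
  C: 2577 − 2(366.5) = 1844
  A: 423 − 1(366.5) = 56.5
  B: 0 + 2(366.5) = 733
Total out = 1844 + 56.5 + 733 = 2634 mol.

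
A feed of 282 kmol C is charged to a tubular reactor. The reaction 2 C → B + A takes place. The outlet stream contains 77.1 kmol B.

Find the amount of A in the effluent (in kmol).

For B: n = n₀ + 1ξ → 77.1 = 0 + 1ξ, giving ξ = 77.1 kmol.
Outlet amounts (n = n₀ + ν ξ):
  C: 282 − 2(77.1) = 127.8
  B: 0 + 1(77.1) = 77.1
  A: 0 + 1(77.1) = 77.1

77.1 kmol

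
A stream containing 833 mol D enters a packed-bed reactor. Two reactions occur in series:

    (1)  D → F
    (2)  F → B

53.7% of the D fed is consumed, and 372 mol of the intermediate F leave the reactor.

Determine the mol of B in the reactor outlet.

75.3 mol

Conversion of D: D consumed = 1ξ₁ = 0.537 × 833 → ξ₁ = 447.3 mol.
F balance: n_F = 0 + 1ξ₁ − 1ξ₂ = 372 → ξ₂ = (1·447.3 − 372)/1 = 75.32 mol.
Outlet amounts (n = n₀ + Σ ν·ξ):
  D: 833 − 1(447.3) = 385.7
  F: 0 + 1(447.3) − 1(75.32) = 372
  B: 0 + 1(75.32) = 75.32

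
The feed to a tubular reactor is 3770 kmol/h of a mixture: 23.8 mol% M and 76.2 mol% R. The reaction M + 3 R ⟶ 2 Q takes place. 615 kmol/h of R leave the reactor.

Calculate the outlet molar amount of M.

145 kmol/h

For R: n = n₀ − 3ξ → 615 = 2873 − 3ξ, giving ξ = 752.6 kmol/h.
Outlet amounts (n = n₀ + ν ξ):
  M: 897.3 − 1(752.6) = 144.7
  R: 2873 − 3(752.6) = 615
  Q: 0 + 2(752.6) = 1505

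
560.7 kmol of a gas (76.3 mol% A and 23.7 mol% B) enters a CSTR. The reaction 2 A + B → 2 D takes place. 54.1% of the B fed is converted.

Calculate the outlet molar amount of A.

B reacted = 0.541 × 132.9 = 71.89 kmol; ν_B = −1, so ξ = 71.89/1 = 71.89 kmol.
Outlet amounts (n = n₀ + ν ξ):
  A: 427.8 − 2(71.89) = 284
  B: 132.9 − 1(71.89) = 60.99
  D: 0 + 2(71.89) = 143.8

284 kmol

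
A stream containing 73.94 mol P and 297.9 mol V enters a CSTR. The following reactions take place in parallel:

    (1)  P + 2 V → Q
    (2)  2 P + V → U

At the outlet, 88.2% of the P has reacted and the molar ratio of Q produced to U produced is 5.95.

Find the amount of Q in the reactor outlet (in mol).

Conversion of P: P consumed = 0.882 × 73.94 = 65.22 mol = 1ξ₁ + 2ξ₂.
Selectivity: 1ξ₁ / (1ξ₂) = 5.95 → ξ₁ = 5.95 ξ₂.
Substitute: (1·5.95 + 2) ξ₂ = 65.22 → ξ₂ = 8.203 mol, ξ₁ = 48.81 mol.
Outlet amounts (n = n₀ + Σ ν·ξ):
  P: 73.94 − 1(48.81) − 2(8.203) = 8.725
  V: 297.9 − 2(48.81) − 1(8.203) = 192.1
  Q: 0 + 1(48.81) = 48.81
  U: 0 + 1(8.203) = 8.203

48.8 mol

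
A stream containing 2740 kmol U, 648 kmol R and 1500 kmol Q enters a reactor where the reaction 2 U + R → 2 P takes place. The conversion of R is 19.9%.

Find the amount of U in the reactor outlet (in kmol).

R reacted = 0.199 × 648 = 129 kmol; ν_R = −1, so ξ = 129/1 = 129 kmol.
Outlet amounts (n = n₀ + ν ξ):
  U: 2740 − 2(129) = 2482
  R: 648 − 1(129) = 519
  P: 0 + 2(129) = 257.9
  Q: 1500 (inert)

2480 kmol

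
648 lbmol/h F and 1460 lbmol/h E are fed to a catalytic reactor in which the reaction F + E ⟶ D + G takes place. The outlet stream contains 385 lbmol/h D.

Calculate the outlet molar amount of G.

385 lbmol/h

For D: n = n₀ + 1ξ → 385 = 0 + 1ξ, giving ξ = 385 lbmol/h.
Outlet amounts (n = n₀ + ν ξ):
  F: 648 − 1(385) = 263
  E: 1460 − 1(385) = 1075
  D: 0 + 1(385) = 385
  G: 0 + 1(385) = 385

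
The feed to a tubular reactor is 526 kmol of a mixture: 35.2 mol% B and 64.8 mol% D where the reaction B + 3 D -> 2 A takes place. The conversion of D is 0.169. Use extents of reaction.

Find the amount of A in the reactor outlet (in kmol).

D reacted = 0.169 × 340.8 = 57.6 kmol; ν_D = −3, so ξ = 57.6/3 = 19.2 kmol.
Outlet amounts (n = n₀ + ν ξ):
  B: 185.2 − 1(19.2) = 166
  D: 340.8 − 3(19.2) = 283.2
  A: 0 + 2(19.2) = 38.4

38.4 kmol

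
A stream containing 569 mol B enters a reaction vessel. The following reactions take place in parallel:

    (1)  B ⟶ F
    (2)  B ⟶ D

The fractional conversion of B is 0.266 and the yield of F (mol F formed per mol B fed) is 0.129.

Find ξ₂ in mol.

Yield of F: 1ξ₁ / 569 = 0.129 → ξ₁ = 73.4 mol.
Conversion of B: 1ξ₁ + 1ξ₂ = 0.266 × 569 = 151.4 → ξ₂ = 77.95 mol.
Outlet amounts (n = n₀ + Σ ν·ξ):
  B: 569 − 1(73.4) − 1(77.95) = 417.6
  F: 0 + 1(73.4) = 73.4
  D: 0 + 1(77.95) = 77.95

ξ₂ = 78 mol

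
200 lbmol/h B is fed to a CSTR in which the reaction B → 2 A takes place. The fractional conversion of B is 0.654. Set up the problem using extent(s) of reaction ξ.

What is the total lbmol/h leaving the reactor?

331 lbmol/h

B reacted = 0.654 × 200 = 130.8 lbmol/h; ν_B = −1, so ξ = 130.8/1 = 130.8 lbmol/h.
Outlet amounts (n = n₀ + ν ξ):
  B: 200 − 1(130.8) = 69.2
  A: 0 + 2(130.8) = 261.6
Total out = 69.2 + 261.6 = 330.8 lbmol/h.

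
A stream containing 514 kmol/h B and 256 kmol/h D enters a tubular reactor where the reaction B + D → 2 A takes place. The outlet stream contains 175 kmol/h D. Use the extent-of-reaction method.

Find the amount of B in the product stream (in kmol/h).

433 kmol/h

For D: n = n₀ − 1ξ → 175 = 256 − 1ξ, giving ξ = 81 kmol/h.
Outlet amounts (n = n₀ + ν ξ):
  B: 514 − 1(81) = 433
  D: 256 − 1(81) = 175
  A: 0 + 2(81) = 162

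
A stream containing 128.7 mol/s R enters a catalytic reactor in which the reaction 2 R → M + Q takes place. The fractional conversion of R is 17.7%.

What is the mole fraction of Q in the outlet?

0.0885

R reacted = 0.177 × 128.7 = 22.78 mol/s; ν_R = −2, so ξ = 22.78/2 = 11.39 mol/s.
Outlet amounts (n = n₀ + ν ξ):
  R: 128.7 − 2(11.39) = 105.9
  M: 0 + 1(11.39) = 11.39
  Q: 0 + 1(11.39) = 11.39
Total out = 128.7 mol/s; y_Q = 11.39 / 128.7 = 0.0885.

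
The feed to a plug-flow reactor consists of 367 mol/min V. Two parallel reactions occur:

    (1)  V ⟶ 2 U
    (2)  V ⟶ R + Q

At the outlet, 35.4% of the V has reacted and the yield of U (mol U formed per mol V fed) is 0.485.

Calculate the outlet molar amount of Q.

40.9 mol/min

Yield of U: 2ξ₁ / 367 = 0.485 → ξ₁ = 89 mol/min.
Conversion of V: 1ξ₁ + 1ξ₂ = 0.354 × 367 = 129.9 → ξ₂ = 40.92 mol/min.
Outlet amounts (n = n₀ + Σ ν·ξ):
  V: 367 − 1(89) − 1(40.92) = 237.1
  U: 0 + 2(89) = 178
  R: 0 + 1(40.92) = 40.92
  Q: 0 + 1(40.92) = 40.92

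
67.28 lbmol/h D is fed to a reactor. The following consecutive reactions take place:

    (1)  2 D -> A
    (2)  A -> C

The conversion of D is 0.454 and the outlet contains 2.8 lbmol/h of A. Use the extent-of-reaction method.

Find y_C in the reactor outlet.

0.24

Conversion of D: D consumed = 2ξ₁ = 0.454 × 67.28 → ξ₁ = 15.27 lbmol/h.
A balance: n_A = 0 + 1ξ₁ − 1ξ₂ = 2.8 → ξ₂ = (1·15.27 − 2.8)/1 = 12.47 lbmol/h.
Outlet amounts (n = n₀ + Σ ν·ξ):
  D: 67.28 − 2(15.27) = 36.73
  A: 0 + 1(15.27) − 1(12.47) = 2.8
  C: 0 + 1(12.47) = 12.47
Total out = 52.01 lbmol/h; y_C = 12.47 / 52.01 = 0.2398.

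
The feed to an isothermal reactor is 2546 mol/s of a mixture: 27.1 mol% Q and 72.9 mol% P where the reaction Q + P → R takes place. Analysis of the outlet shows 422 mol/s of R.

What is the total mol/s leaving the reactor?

2120 mol/s

For R: n = n₀ + 1ξ → 422 = 0 + 1ξ, giving ξ = 422 mol/s.
Outlet amounts (n = n₀ + ν ξ):
  Q: 690 − 1(422) = 268
  P: 1856 − 1(422) = 1434
  R: 0 + 1(422) = 422
Total out = 268 + 1434 + 422 = 2124 mol/s.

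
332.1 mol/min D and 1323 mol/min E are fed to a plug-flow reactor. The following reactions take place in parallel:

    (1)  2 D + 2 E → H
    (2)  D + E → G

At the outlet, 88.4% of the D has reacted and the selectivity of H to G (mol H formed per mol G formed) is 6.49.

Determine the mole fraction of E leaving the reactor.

0.84

Conversion of D: D consumed = 0.884 × 332.1 = 293.6 mol/min = 2ξ₁ + 1ξ₂.
Selectivity: 1ξ₁ / (1ξ₂) = 6.49 → ξ₁ = 6.49 ξ₂.
Substitute: (2·6.49 + 1) ξ₂ = 293.6 → ξ₂ = 21 mol/min, ξ₁ = 136.3 mol/min.
Outlet amounts (n = n₀ + Σ ν·ξ):
  D: 332.1 − 2(136.3) − 1(21) = 38.52
  E: 1323 − 2(136.3) − 1(21) = 1029
  H: 0 + 1(136.3) = 136.3
  G: 0 + 1(21) = 21
Total out = 1225 mol/min; y_E = 1029 / 1225 = 0.8402.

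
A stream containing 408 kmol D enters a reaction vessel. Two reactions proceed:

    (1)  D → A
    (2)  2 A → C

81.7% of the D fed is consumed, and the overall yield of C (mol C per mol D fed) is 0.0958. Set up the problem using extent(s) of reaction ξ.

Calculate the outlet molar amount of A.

255 kmol

Conversion of D: D consumed = 1ξ₁ = 0.817 × 408 → ξ₁ = 333.3 kmol.
Yield of C: 1ξ₂ / 408 = 0.0958 → ξ₂ = 39.09 kmol.
Outlet amounts (n = n₀ + Σ ν·ξ):
  D: 408 − 1(333.3) = 74.66
  A: 0 + 1(333.3) − 2(39.09) = 255.2
  C: 0 + 1(39.09) = 39.09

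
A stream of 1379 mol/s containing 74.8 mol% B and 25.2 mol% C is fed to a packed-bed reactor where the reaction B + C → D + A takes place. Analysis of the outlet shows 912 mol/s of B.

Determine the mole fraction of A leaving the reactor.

0.0867

For B: n = n₀ − 1ξ → 912 = 1031 − 1ξ, giving ξ = 119.5 mol/s.
Outlet amounts (n = n₀ + ν ξ):
  B: 1031 − 1(119.5) = 912
  C: 347.5 − 1(119.5) = 228
  D: 0 + 1(119.5) = 119.5
  A: 0 + 1(119.5) = 119.5
Total out = 1379 mol/s; y_A = 119.5 / 1379 = 0.08665.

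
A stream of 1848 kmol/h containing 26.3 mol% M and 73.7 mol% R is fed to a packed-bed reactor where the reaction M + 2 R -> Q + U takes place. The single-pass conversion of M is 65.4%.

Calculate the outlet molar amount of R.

M reacted = 0.654 × 486 = 317.9 kmol/h; ν_M = −1, so ξ = 317.9/1 = 317.9 kmol/h.
Outlet amounts (n = n₀ + ν ξ):
  M: 486 − 1(317.9) = 168.2
  R: 1362 − 2(317.9) = 726.3
  Q: 0 + 1(317.9) = 317.9
  U: 0 + 1(317.9) = 317.9

726 kmol/h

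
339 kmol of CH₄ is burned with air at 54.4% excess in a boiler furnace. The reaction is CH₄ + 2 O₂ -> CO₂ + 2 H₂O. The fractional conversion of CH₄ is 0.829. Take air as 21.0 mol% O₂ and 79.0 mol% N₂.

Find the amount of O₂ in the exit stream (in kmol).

Stoichiometric O₂ = 2 × 339 = 678 kmol; O₂ fed = 678 × 1.544 = 1047 kmol.
N₂ fed = 1047 × 79/21 = 3938 kmol.
Fuel reacted = 0.829 × 339 → ξ = 281 kmol.
Outlet (n = n₀ + ν ξ):
  CH₄: 339 − 1(281) = 57.97
  O₂: 1047 − 2(281) = 484.8
  N₂: 3938 (inert)
  CO₂: 0 + 1(281) = 281
  H₂O: 0 + 2(281) = 562.1

485 kmol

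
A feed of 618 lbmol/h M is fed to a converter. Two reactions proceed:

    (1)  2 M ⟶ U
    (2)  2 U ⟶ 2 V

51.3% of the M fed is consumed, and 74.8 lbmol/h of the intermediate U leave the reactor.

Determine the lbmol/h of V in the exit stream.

Conversion of M: M consumed = 2ξ₁ = 0.513 × 618 → ξ₁ = 158.5 lbmol/h.
U balance: n_U = 0 + 1ξ₁ − 2ξ₂ = 74.8 → ξ₂ = (1·158.5 − 74.8)/2 = 41.86 lbmol/h.
Outlet amounts (n = n₀ + Σ ν·ξ):
  M: 618 − 2(158.5) = 301
  U: 0 + 1(158.5) − 2(41.86) = 74.8
  V: 0 + 2(41.86) = 83.72

83.7 lbmol/h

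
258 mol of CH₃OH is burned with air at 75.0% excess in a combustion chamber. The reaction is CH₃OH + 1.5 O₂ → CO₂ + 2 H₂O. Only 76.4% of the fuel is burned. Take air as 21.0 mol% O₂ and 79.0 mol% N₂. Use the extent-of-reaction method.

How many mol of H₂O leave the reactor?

Stoichiometric O₂ = 1.5 × 258 = 387 mol; O₂ fed = 387 × 1.750 = 677.2 mol.
N₂ fed = 677.2 × 79/21 = 2548 mol.
Fuel reacted = 0.764 × 258 → ξ = 197.1 mol.
Outlet (n = n₀ + ν ξ):
  CH₃OH: 258 − 1(197.1) = 60.89
  O₂: 677.2 − 1.5(197.1) = 381.6
  N₂: 2548 (inert)
  CO₂: 0 + 1(197.1) = 197.1
  H₂O: 0 + 2(197.1) = 394.2

394 mol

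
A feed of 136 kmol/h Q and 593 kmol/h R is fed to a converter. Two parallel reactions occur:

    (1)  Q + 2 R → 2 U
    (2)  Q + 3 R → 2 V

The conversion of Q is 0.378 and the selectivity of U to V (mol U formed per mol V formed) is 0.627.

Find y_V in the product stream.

0.0978

Conversion of Q: Q consumed = 0.378 × 136 = 51.41 kmol/h = 1ξ₁ + 1ξ₂.
Selectivity: 2ξ₁ / (2ξ₂) = 0.627 → ξ₁ = 0.627 ξ₂.
Substitute: (1·0.627 + 1) ξ₂ = 51.41 → ξ₂ = 31.6 kmol/h, ξ₁ = 19.81 kmol/h.
Outlet amounts (n = n₀ + Σ ν·ξ):
  Q: 136 − 1(19.81) − 1(31.6) = 84.59
  R: 593 − 2(19.81) − 3(31.6) = 458.6
  U: 0 + 2(19.81) = 39.62
  V: 0 + 2(31.6) = 63.19
Total out = 646 kmol/h; y_V = 63.19 / 646 = 0.09782.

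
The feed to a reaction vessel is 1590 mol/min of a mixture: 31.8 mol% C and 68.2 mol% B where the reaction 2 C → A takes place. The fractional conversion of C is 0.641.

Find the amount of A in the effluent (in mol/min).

162 mol/min

C reacted = 0.641 × 505.6 = 324.1 mol/min; ν_C = −2, so ξ = 324.1/2 = 162.1 mol/min.
Outlet amounts (n = n₀ + ν ξ):
  C: 505.6 − 2(162.1) = 181.5
  A: 0 + 1(162.1) = 162.1
  B: 1084 (inert)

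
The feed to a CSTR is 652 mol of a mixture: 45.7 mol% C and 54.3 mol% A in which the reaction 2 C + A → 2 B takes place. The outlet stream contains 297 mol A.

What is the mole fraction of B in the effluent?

0.192

For A: n = n₀ − 1ξ → 297 = 354 − 1ξ, giving ξ = 57.04 mol.
Outlet amounts (n = n₀ + ν ξ):
  C: 298 − 2(57.04) = 183.9
  A: 354 − 1(57.04) = 297
  B: 0 + 2(57.04) = 114.1
Total out = 595 mol; y_B = 114.1 / 595 = 0.1917.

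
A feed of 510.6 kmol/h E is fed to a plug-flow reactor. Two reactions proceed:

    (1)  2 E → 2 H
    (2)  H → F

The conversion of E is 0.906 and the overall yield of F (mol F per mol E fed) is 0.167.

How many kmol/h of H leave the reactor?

Conversion of E: E consumed = 2ξ₁ = 0.906 × 510.6 → ξ₁ = 231.3 kmol/h.
Yield of F: 1ξ₂ / 510.6 = 0.167 → ξ₂ = 85.27 kmol/h.
Outlet amounts (n = n₀ + Σ ν·ξ):
  E: 510.6 − 2(231.3) = 48
  H: 0 + 2(231.3) − 1(85.27) = 377.3
  F: 0 + 1(85.27) = 85.27

377 kmol/h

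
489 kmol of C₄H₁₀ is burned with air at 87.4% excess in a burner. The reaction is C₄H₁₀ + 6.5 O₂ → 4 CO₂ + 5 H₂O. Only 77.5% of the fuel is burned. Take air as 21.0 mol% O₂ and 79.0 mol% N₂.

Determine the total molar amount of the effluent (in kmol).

Stoichiometric O₂ = 6.5 × 489 = 3178 kmol; O₂ fed = 3178 × 1.874 = 5957 kmol.
N₂ fed = 5957 × 79/21 = 22410 kmol.
Fuel reacted = 0.775 × 489 → ξ = 379 kmol.
Outlet (n = n₀ + ν ξ):
  C₄H₁₀: 489 − 1(379) = 110
  O₂: 5957 − 6.5(379) = 3493
  N₂: 22410 (inert)
  CO₂: 0 + 4(379) = 1516
  H₂O: 0 + 5(379) = 1895
Total out = 110 + 3493 + 22410 + 1516 + 1895 = 29420 kmol.

29400 kmol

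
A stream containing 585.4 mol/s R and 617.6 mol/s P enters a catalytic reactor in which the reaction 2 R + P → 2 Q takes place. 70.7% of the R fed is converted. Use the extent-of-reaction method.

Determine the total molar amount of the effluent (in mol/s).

996 mol/s

R reacted = 0.707 × 585.4 = 413.9 mol/s; ν_R = −2, so ξ = 413.9/2 = 206.9 mol/s.
Outlet amounts (n = n₀ + ν ξ):
  R: 585.4 − 2(206.9) = 171.5
  P: 617.6 − 1(206.9) = 410.7
  Q: 0 + 2(206.9) = 413.9
Total out = 171.5 + 410.7 + 413.9 = 996.1 mol/s.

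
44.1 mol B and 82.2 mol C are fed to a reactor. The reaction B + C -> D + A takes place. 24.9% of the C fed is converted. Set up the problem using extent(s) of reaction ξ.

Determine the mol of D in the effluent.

C reacted = 0.249 × 82.2 = 20.47 mol; ν_C = −1, so ξ = 20.47/1 = 20.47 mol.
Outlet amounts (n = n₀ + ν ξ):
  B: 44.1 − 1(20.47) = 23.63
  C: 82.2 − 1(20.47) = 61.73
  D: 0 + 1(20.47) = 20.47
  A: 0 + 1(20.47) = 20.47

20.5 mol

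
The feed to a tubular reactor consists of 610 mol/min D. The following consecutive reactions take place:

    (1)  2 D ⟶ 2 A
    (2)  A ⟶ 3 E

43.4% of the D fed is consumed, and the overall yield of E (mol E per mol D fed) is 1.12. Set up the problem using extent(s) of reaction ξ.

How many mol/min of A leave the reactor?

Conversion of D: D consumed = 2ξ₁ = 0.434 × 610 → ξ₁ = 132.4 mol/min.
Yield of E: 3ξ₂ / 610 = 1.12 → ξ₂ = 227.7 mol/min.
Outlet amounts (n = n₀ + Σ ν·ξ):
  D: 610 − 2(132.4) = 345.3
  A: 0 + 2(132.4) − 1(227.7) = 37.01
  E: 0 + 3(227.7) = 683.2

37 mol/min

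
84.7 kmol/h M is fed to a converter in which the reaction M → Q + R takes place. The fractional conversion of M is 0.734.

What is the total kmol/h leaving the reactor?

M reacted = 0.734 × 84.7 = 62.17 kmol/h; ν_M = −1, so ξ = 62.17/1 = 62.17 kmol/h.
Outlet amounts (n = n₀ + ν ξ):
  M: 84.7 − 1(62.17) = 22.53
  Q: 0 + 1(62.17) = 62.17
  R: 0 + 1(62.17) = 62.17
Total out = 22.53 + 62.17 + 62.17 = 146.9 kmol/h.

147 kmol/h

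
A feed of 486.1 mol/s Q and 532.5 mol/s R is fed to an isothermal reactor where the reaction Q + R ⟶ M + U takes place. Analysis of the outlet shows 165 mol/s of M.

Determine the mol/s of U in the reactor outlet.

165 mol/s

For M: n = n₀ + 1ξ → 165 = 0 + 1ξ, giving ξ = 165 mol/s.
Outlet amounts (n = n₀ + ν ξ):
  Q: 486.1 − 1(165) = 321.1
  R: 532.5 − 1(165) = 367.5
  M: 0 + 1(165) = 165
  U: 0 + 1(165) = 165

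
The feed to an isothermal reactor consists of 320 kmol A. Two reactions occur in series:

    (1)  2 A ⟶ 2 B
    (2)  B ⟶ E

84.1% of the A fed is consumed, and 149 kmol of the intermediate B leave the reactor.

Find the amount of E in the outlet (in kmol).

Conversion of A: A consumed = 2ξ₁ = 0.841 × 320 → ξ₁ = 134.6 kmol.
B balance: n_B = 0 + 2ξ₁ − 1ξ₂ = 149 → ξ₂ = (2·134.6 − 149)/1 = 120.1 kmol.
Outlet amounts (n = n₀ + Σ ν·ξ):
  A: 320 − 2(134.6) = 50.88
  B: 0 + 2(134.6) − 1(120.1) = 149
  E: 0 + 1(120.1) = 120.1

120 kmol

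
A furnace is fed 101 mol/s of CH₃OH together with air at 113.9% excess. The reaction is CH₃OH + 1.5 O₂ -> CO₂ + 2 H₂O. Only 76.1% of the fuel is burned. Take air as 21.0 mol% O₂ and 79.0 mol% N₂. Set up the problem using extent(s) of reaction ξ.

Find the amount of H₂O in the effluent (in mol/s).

Stoichiometric O₂ = 1.5 × 101 = 151.5 mol/s; O₂ fed = 151.5 × 2.139 = 324.1 mol/s.
N₂ fed = 324.1 × 79/21 = 1219 mol/s.
Fuel reacted = 0.761 × 101 → ξ = 76.86 mol/s.
Outlet (n = n₀ + ν ξ):
  CH₃OH: 101 − 1(76.86) = 24.14
  O₂: 324.1 − 1.5(76.86) = 208.8
  N₂: 1219 (inert)
  CO₂: 0 + 1(76.86) = 76.86
  H₂O: 0 + 2(76.86) = 153.7

154 mol/s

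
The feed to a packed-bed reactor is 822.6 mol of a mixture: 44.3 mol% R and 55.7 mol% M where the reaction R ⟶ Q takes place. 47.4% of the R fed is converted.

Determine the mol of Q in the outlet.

R reacted = 0.474 × 364.4 = 172.7 mol; ν_R = −1, so ξ = 172.7/1 = 172.7 mol.
Outlet amounts (n = n₀ + ν ξ):
  R: 364.4 − 1(172.7) = 191.7
  Q: 0 + 1(172.7) = 172.7
  M: 458.2 (inert)

173 mol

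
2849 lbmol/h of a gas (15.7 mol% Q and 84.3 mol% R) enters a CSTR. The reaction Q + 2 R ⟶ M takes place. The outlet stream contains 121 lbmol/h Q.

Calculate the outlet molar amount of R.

1750 lbmol/h

For Q: n = n₀ − 1ξ → 121 = 447.3 − 1ξ, giving ξ = 326.3 lbmol/h.
Outlet amounts (n = n₀ + ν ξ):
  Q: 447.3 − 1(326.3) = 121
  R: 2402 − 2(326.3) = 1749
  M: 0 + 1(326.3) = 326.3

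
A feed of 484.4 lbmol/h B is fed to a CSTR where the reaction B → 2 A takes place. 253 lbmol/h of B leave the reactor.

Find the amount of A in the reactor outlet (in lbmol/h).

463 lbmol/h

For B: n = n₀ − 1ξ → 253 = 484.4 − 1ξ, giving ξ = 231.4 lbmol/h.
Outlet amounts (n = n₀ + ν ξ):
  B: 484.4 − 1(231.4) = 253
  A: 0 + 2(231.4) = 462.8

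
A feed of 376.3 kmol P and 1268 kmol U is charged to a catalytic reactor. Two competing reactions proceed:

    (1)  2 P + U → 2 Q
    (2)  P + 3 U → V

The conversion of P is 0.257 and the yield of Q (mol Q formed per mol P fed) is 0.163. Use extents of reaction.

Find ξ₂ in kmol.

Yield of Q: 2ξ₁ / 376.3 = 0.163 → ξ₁ = 30.67 kmol.
Conversion of P: 2ξ₁ + 1ξ₂ = 0.257 × 376.3 = 96.71 → ξ₂ = 35.37 kmol.
Outlet amounts (n = n₀ + Σ ν·ξ):
  P: 376.3 − 2(30.67) − 1(35.37) = 279.6
  U: 1268 − 1(30.67) − 3(35.37) = 1131
  Q: 0 + 2(30.67) = 61.34
  V: 0 + 1(35.37) = 35.37

ξ₂ = 35.4 kmol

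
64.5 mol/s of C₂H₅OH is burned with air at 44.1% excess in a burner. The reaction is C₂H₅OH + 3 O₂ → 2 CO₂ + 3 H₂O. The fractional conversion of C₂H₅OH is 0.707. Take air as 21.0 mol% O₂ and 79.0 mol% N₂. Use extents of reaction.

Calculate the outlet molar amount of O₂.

Stoichiometric O₂ = 3 × 64.5 = 193.5 mol/s; O₂ fed = 193.5 × 1.441 = 278.8 mol/s.
N₂ fed = 278.8 × 79/21 = 1049 mol/s.
Fuel reacted = 0.707 × 64.5 → ξ = 45.6 mol/s.
Outlet (n = n₀ + ν ξ):
  C₂H₅OH: 64.5 − 1(45.6) = 18.9
  O₂: 278.8 − 3(45.6) = 142
  N₂: 1049 (inert)
  CO₂: 0 + 2(45.6) = 91.2
  H₂O: 0 + 3(45.6) = 136.8

142 mol/s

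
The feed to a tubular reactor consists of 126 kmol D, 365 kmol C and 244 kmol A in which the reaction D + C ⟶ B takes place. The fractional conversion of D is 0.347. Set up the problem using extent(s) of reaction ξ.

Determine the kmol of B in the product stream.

43.7 kmol

D reacted = 0.347 × 126 = 43.72 kmol; ν_D = −1, so ξ = 43.72/1 = 43.72 kmol.
Outlet amounts (n = n₀ + ν ξ):
  D: 126 − 1(43.72) = 82.28
  C: 365 − 1(43.72) = 321.3
  B: 0 + 1(43.72) = 43.72
  A: 244 (inert)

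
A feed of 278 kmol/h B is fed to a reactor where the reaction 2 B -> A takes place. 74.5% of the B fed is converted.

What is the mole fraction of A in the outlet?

0.594

B reacted = 0.745 × 278 = 207.1 kmol/h; ν_B = −2, so ξ = 207.1/2 = 103.6 kmol/h.
Outlet amounts (n = n₀ + ν ξ):
  B: 278 − 2(103.6) = 70.89
  A: 0 + 1(103.6) = 103.6
Total out = 174.4 kmol/h; y_A = 103.6 / 174.4 = 0.5936.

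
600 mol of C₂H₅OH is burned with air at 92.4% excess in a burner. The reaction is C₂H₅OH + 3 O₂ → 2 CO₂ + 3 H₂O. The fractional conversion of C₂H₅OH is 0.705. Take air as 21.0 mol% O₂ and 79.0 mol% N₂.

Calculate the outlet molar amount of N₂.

Stoichiometric O₂ = 3 × 600 = 1800 mol; O₂ fed = 1800 × 1.924 = 3463 mol.
N₂ fed = 3463 × 79/21 = 13030 mol.
Fuel reacted = 0.705 × 600 → ξ = 423 mol.
Outlet (n = n₀ + ν ξ):
  C₂H₅OH: 600 − 1(423) = 177
  O₂: 3463 − 3(423) = 2194
  N₂: 13030 (inert)
  CO₂: 0 + 2(423) = 846
  H₂O: 0 + 3(423) = 1269

13000 mol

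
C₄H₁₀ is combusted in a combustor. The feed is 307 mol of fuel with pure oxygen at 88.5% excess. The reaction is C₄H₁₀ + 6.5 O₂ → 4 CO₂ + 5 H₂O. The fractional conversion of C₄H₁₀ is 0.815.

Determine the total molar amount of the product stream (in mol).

Stoichiometric O₂ = 6.5 × 307 = 1996 mol; O₂ fed = 1996 × 1.885 = 3762 mol.
Fuel reacted = 0.815 × 307 → ξ = 250.2 mol.
Outlet (n = n₀ + ν ξ):
  C₄H₁₀: 307 − 1(250.2) = 56.8
  O₂: 3762 − 6.5(250.2) = 2135
  CO₂: 0 + 4(250.2) = 1001
  H₂O: 0 + 5(250.2) = 1251
Total out = 56.8 + 2135 + 1001 + 1251 = 4444 mol.

4440 mol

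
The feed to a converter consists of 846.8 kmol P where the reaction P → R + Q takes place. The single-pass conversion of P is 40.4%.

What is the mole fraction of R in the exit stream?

P reacted = 0.404 × 846.8 = 342.1 kmol; ν_P = −1, so ξ = 342.1/1 = 342.1 kmol.
Outlet amounts (n = n₀ + ν ξ):
  P: 846.8 − 1(342.1) = 504.7
  R: 0 + 1(342.1) = 342.1
  Q: 0 + 1(342.1) = 342.1
Total out = 1189 kmol; y_R = 342.1 / 1189 = 0.2877.

0.288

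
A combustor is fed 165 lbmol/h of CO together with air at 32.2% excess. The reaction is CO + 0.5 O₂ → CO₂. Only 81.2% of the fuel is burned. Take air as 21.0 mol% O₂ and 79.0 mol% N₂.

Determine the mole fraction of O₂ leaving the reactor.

0.0682

Stoichiometric O₂ = 0.5 × 165 = 82.5 lbmol/h; O₂ fed = 82.5 × 1.322 = 109.1 lbmol/h.
N₂ fed = 109.1 × 79/21 = 410.3 lbmol/h.
Fuel reacted = 0.812 × 165 → ξ = 134 lbmol/h.
Outlet (n = n₀ + ν ξ):
  CO: 165 − 1(134) = 31.02
  O₂: 109.1 − 0.5(134) = 42.08
  N₂: 410.3 (inert)
  CO₂: 0 + 1(134) = 134
Total out = 617.4 lbmol/h; y_O₂ = 42.08 / 617.4 = 0.06815.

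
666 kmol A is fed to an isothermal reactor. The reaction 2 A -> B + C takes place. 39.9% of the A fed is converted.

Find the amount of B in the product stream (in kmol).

133 kmol

A reacted = 0.399 × 666 = 265.7 kmol; ν_A = −2, so ξ = 265.7/2 = 132.9 kmol.
Outlet amounts (n = n₀ + ν ξ):
  A: 666 − 2(132.9) = 400.3
  B: 0 + 1(132.9) = 132.9
  C: 0 + 1(132.9) = 132.9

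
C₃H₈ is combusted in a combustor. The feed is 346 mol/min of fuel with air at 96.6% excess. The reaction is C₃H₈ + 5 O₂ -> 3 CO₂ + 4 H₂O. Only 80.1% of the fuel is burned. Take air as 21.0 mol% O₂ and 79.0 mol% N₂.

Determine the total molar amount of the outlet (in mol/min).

16800 mol/min

Stoichiometric O₂ = 5 × 346 = 1730 mol/min; O₂ fed = 1730 × 1.966 = 3401 mol/min.
N₂ fed = 3401 × 79/21 = 12790 mol/min.
Fuel reacted = 0.801 × 346 → ξ = 277.1 mol/min.
Outlet (n = n₀ + ν ξ):
  C₃H₈: 346 − 1(277.1) = 68.85
  O₂: 3401 − 5(277.1) = 2015
  N₂: 12790 (inert)
  CO₂: 0 + 3(277.1) = 831.4
  H₂O: 0 + 4(277.1) = 1109
Total out = 68.85 + 2015 + 12790 + 831.4 + 1109 = 16820 mol/min.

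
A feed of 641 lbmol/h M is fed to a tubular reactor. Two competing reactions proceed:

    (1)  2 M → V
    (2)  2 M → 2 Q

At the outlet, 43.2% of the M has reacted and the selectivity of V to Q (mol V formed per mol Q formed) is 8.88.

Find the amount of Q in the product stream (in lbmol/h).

Conversion of M: M consumed = 0.432 × 641 = 276.9 lbmol/h = 2ξ₁ + 2ξ₂.
Selectivity: 1ξ₁ / (2ξ₂) = 8.88 → ξ₁ = 17.76 ξ₂.
Substitute: (2·17.76 + 2) ξ₂ = 276.9 → ξ₂ = 7.38 lbmol/h, ξ₁ = 131.1 lbmol/h.
Outlet amounts (n = n₀ + Σ ν·ξ):
  M: 641 − 2(131.1) − 2(7.38) = 364.1
  V: 0 + 1(131.1) = 131.1
  Q: 0 + 2(7.38) = 14.76

14.8 lbmol/h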